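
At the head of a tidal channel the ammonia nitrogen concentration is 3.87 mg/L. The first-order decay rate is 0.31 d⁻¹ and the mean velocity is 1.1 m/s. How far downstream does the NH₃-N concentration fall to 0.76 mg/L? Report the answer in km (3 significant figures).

499 km

From C = C₀·e^(−kt), t = ln(C₀/C)/k = ln(3.87/0.76)/0.31 = 1.628/0.31 = 5.251 d.
Distance = v·t = 1.1 m/s × 4.537e+05 s = 4.99e+05 m = 499 km.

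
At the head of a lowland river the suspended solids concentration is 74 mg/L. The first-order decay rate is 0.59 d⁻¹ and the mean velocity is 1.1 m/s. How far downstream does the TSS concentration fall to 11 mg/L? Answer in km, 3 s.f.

From C = C₀·e^(−kt), t = ln(C₀/C)/k = ln(74/11)/0.59 = 1.906/0.59 = 3.231 d.
Distance = v·t = 1.1 m/s × 2.791e+05 s = 3.071e+05 m = 307.1 km.

307 km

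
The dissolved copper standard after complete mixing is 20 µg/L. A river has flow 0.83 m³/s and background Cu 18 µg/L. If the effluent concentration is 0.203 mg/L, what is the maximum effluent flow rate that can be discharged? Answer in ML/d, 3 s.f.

0.784 ML/d

18 µg/L = 0.018 mg/L.
20 µg/L = 0.02 mg/L.
Mass balance at complete mixing: C_std·(Q_w + Q_r) = Q_w·C_e + Q_r·C_b.
Rearranging, Q_w = Q_r·(C_std − C_b)/(C_e − C_std) = 0.83·(0.02 − 0.018) / (0.203 − 0.02) = 0.009071 m³/s.
= 0.7837 ML/d.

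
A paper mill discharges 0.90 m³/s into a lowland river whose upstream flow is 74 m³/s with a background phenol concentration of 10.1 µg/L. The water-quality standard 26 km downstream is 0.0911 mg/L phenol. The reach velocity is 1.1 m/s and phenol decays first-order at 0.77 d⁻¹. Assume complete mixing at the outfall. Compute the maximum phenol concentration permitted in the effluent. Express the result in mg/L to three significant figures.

10.1 µg/L = 0.0101 mg/L.
Travel time to the compliance point: t = 2.6e+04/1.1 = 2.364e+04 s = 0.2736 d; decay factor exp(−0.77·0.2736) = 0.8101.
So the concentration just after mixing may be at most 0.0911/0.8101 = 0.1125 mg/L.
Mass balance: 0.1125·74.9 = 0.9·Cₑ + 74·0.0101.
Cₑ = (8.423 − 0.7474) / 0.9 = 8.529 mg/L.

8.53 mg/L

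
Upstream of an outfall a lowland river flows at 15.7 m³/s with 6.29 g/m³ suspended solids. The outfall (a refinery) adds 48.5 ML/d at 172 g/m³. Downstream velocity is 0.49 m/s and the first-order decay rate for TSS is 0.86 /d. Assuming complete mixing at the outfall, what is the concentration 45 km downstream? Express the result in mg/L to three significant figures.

4.81 mg/L

48.5 ML/d = 0.5613 m³/s.
After complete mixing, C₀ = (0.5613·172 + 15.7·6.29) / 16.26 = 12.01 mg/L.
Travel time t = 4.5e+04 m / 0.49 m/s = 9.184e+04 s = 1.063 d.
C = 12.01·exp(−0.86·1.063) = 12.01·0.4009 = 4.815 mg/L.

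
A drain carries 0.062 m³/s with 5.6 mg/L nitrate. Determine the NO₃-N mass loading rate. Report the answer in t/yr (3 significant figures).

11.0 t/yr

Mass flux = Q·C = 0.062 m³/s × 5.6 g/m³ = 0.3472 g/s.
= 0.3472 g/s × 31.56 = 10.96 t/yr.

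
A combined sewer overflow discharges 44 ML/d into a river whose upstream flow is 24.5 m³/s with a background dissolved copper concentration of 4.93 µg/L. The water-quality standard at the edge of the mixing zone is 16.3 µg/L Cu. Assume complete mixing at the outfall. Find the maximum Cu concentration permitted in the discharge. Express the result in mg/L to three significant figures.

0.563 mg/L

44 ML/d = 0.5093 m³/s.
4.93 µg/L = 0.00493 mg/L.
16.3 µg/L = 0.0163 mg/L.
Mass balance: 0.0163·25.01 = 0.5093·Cₑ + 24.5·0.00493.
Cₑ = (0.4077 − 0.1208) / 0.5093 = 0.5633 mg/L.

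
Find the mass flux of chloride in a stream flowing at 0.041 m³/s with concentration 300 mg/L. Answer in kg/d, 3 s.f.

Mass flux = Q·C = 0.041 m³/s × 300 g/m³ = 12.3 g/s.
= 12.3 g/s × 86.4 = 1063 kg/d.

1060 kg/d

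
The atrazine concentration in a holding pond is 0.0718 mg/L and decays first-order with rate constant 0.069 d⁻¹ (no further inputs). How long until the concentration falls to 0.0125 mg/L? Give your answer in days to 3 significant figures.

t = ln(C₀/C)/k = ln(0.0718/0.0125)/0.069 = 1.748/0.069 = 25.34 d.

25.3 d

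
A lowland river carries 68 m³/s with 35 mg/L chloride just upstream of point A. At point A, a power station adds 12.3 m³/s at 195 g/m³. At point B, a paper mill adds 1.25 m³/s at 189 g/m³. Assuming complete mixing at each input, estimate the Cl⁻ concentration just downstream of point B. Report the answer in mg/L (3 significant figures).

After input A: C = (68·35 + 12.3·195) / 80.3 = 59.51 mg/L.
After input B: C = (80.3·59.51 + 1.25·189) / 81.55 = 61.49 mg/L.

61.5 mg/L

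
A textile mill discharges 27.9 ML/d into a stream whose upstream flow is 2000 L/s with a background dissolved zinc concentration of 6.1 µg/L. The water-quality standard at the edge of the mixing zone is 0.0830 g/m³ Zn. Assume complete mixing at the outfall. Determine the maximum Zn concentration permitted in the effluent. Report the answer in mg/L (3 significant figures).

0.559 mg/L

27.9 ML/d = 0.3229 m³/s.
2000 L/s = 2 m³/s.
6.1 µg/L = 0.0061 mg/L.
Mass balance: 0.083·2.323 = 0.3229·Cₑ + 2·0.0061.
Cₑ = (0.1928 − 0.0122) / 0.3229 = 0.5593 mg/L.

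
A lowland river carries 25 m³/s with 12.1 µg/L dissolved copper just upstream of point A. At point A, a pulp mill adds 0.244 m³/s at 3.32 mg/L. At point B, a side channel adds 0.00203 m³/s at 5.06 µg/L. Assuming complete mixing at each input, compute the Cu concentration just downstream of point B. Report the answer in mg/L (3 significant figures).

0.0441 mg/L

12.1 µg/L = 0.0121 mg/L.
After input A: C = (25·0.0121 + 0.244·3.32) / 25.24 = 0.04407 mg/L.
5.06 µg/L = 0.00506 mg/L.
After input B: C = (25.24·0.04407 + 0.00203·0.00506) / 25.25 = 0.04407 mg/L.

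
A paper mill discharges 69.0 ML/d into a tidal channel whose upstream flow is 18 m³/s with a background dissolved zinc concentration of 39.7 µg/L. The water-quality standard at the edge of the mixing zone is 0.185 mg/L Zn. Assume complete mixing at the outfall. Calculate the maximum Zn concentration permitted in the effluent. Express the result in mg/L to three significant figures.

3.46 mg/L

69.0 ML/d = 0.7986 m³/s.
39.7 µg/L = 0.0397 mg/L.
Mass balance: 0.185·18.8 = 0.7986·Cₑ + 18·0.0397.
Cₑ = (3.478 − 0.7146) / 0.7986 = 3.46 mg/L.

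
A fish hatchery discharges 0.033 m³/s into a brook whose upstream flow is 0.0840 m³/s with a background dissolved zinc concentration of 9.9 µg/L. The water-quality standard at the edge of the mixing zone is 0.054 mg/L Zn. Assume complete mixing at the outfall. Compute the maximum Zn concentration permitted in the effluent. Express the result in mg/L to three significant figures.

9.9 µg/L = 0.0099 mg/L.
Mass balance: 0.054·0.117 = 0.033·Cₑ + 0.084·0.0099.
Cₑ = (0.006318 − 0.0008316) / 0.033 = 0.1663 mg/L.

0.166 mg/L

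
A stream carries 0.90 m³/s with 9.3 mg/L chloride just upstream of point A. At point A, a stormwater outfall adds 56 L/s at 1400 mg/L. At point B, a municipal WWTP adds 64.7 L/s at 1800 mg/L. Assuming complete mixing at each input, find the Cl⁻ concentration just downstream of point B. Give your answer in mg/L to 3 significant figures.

56 L/s = 0.056 m³/s.
After input A: C = (0.9·9.3 + 0.056·1400) / 0.956 = 90.76 mg/L.
64.7 L/s = 0.0647 m³/s.
After input B: C = (0.956·90.76 + 0.0647·1800) / 1.021 = 199.1 mg/L.

199 mg/L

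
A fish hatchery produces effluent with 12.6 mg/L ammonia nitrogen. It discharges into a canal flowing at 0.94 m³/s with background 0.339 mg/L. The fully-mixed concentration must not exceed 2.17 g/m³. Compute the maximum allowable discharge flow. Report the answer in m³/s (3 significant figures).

Mass balance at complete mixing: C_std·(Q_w + Q_r) = Q_w·C_e + Q_r·C_b.
Rearranging, Q_w = Q_r·(C_std − C_b)/(C_e − C_std) = 0.94·(2.17 − 0.339) / (12.6 − 2.17) = 0.165 m³/s.

0.165 m³/s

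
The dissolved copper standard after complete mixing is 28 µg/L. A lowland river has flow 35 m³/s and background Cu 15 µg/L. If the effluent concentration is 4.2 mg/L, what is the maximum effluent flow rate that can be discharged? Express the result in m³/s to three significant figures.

0.109 m³/s

15 µg/L = 0.015 mg/L.
28 µg/L = 0.028 mg/L.
Mass balance at complete mixing: C_std·(Q_w + Q_r) = Q_w·C_e + Q_r·C_b.
Rearranging, Q_w = Q_r·(C_std − C_b)/(C_e − C_std) = 35·(0.028 − 0.015) / (4.2 − 0.028) = 0.1091 m³/s.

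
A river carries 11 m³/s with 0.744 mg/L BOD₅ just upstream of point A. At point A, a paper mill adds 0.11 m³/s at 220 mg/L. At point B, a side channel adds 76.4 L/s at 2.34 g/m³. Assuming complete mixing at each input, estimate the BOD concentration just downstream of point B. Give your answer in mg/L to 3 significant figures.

2.91 mg/L

After input A: C = (11·0.744 + 0.11·220) / 11.11 = 2.915 mg/L.
76.4 L/s = 0.0764 m³/s.
After input B: C = (11.11·2.915 + 0.0764·2.34) / 11.19 = 2.911 mg/L.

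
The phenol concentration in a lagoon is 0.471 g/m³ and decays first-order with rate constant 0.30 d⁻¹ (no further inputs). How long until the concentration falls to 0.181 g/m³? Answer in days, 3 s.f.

3.19 d

t = ln(C₀/C)/k = ln(0.471/0.181)/0.30 = 0.9564/0.30 = 3.188 d.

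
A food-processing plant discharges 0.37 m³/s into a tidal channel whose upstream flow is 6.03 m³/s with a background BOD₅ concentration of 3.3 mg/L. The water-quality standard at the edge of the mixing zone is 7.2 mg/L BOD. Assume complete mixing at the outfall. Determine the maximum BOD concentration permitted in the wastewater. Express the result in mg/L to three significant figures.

Mass balance: 7.2·6.4 = 0.37·Cₑ + 6.03·3.3.
Cₑ = (46.08 − 19.9) / 0.37 = 70.76 mg/L.

70.8 mg/L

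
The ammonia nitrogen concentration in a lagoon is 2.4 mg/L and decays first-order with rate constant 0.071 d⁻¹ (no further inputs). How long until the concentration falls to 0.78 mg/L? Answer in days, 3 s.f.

t = ln(C₀/C)/k = ln(2.4/0.78)/0.071 = 1.124/0.071 = 15.83 d.

15.8 d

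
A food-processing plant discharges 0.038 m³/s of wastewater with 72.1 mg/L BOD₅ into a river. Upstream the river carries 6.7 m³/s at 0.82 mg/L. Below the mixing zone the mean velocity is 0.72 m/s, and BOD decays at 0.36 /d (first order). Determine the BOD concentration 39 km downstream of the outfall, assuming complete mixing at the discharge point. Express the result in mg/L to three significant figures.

After complete mixing, C₀ = (0.038·72.1 + 6.7·0.82) / 6.738 = 1.222 mg/L.
Travel time t = 3.9e+04 m / 0.72 m/s = 5.417e+04 s = 0.6269 d.
C = 1.222·exp(−0.36·0.6269) = 1.222·0.798 = 0.9751 mg/L.

0.975 mg/L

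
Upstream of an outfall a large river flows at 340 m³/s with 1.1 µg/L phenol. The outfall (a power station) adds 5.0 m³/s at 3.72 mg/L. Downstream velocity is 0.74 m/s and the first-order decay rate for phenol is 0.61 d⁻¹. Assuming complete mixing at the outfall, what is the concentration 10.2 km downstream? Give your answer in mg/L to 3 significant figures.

0.0499 mg/L

1.1 µg/L = 0.0011 mg/L.
After complete mixing, C₀ = (5·3.72 + 340·0.0011) / 345 = 0.055 mg/L.
Travel time t = 1.02e+04 m / 0.74 m/s = 1.378e+04 s = 0.1595 d.
C = 0.055·exp(−0.61·0.1595) = 0.055·0.9073 = 0.0499 mg/L.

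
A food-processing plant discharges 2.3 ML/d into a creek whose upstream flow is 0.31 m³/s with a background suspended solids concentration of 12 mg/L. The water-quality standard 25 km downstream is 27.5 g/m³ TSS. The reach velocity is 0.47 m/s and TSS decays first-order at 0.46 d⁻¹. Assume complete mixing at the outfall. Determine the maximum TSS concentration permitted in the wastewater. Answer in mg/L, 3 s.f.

322 mg/L

2.3 ML/d = 0.02662 m³/s.
Travel time to the compliance point: t = 2.5e+04/0.47 = 5.319e+04 s = 0.6156 d; decay factor exp(−0.46·0.6156) = 0.7534.
So the concentration just after mixing may be at most 27.5/0.7534 = 36.5 mg/L.
Mass balance: 36.5·0.3366 = 0.02662·Cₑ + 0.31·12.
Cₑ = (12.29 − 3.72) / 0.02662 = 321.8 mg/L.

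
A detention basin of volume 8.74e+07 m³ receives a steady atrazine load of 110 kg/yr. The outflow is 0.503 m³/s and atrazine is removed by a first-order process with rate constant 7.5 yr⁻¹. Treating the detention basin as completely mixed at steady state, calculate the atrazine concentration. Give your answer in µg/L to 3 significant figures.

Outflow Q = 0.503 m³/s × 3.156e+07 s/yr = 1.587e+07 m³/yr.
Steady-state CSTR mass balance: W = Q·C + k·V·C, so C = W/(Q + kV).
Q + kV = 1.587e+07 + 7.5·8.74e+07 = 6.714e+08 m³/yr.
C = 110/6.714e+08 = 1.638e-07 kg/m³ = 0.0001638 mg/L = 0.1638 µg/L.

0.164 µg/L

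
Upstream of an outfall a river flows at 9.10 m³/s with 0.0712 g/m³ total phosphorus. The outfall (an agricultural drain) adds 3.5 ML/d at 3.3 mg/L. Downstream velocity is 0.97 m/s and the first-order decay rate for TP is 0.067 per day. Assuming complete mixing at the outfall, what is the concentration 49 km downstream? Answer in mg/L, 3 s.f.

0.0822 mg/L

3.5 ML/d = 0.04051 m³/s.
After complete mixing, C₀ = (0.04051·3.3 + 9.1·0.0712) / 9.141 = 0.08551 mg/L.
Travel time t = 4.9e+04 m / 0.97 m/s = 5.052e+04 s = 0.5847 d.
C = 0.08551·exp(−0.067·0.5847) = 0.08551·0.9616 = 0.08222 mg/L.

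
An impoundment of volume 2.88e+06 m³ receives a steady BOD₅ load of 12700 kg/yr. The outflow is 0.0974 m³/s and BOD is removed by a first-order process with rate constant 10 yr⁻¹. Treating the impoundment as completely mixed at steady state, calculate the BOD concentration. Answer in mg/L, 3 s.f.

0.398 mg/L

Outflow Q = 0.0974 m³/s × 3.156e+07 s/yr = 3.074e+06 m³/yr.
Steady-state CSTR mass balance: W = Q·C + k·V·C, so C = W/(Q + kV).
Q + kV = 3.074e+06 + 10·2.88e+06 = 3.187e+07 m³/yr.
C = 12700/3.187e+07 = 0.0003984 kg/m³ = 0.3984 mg/L.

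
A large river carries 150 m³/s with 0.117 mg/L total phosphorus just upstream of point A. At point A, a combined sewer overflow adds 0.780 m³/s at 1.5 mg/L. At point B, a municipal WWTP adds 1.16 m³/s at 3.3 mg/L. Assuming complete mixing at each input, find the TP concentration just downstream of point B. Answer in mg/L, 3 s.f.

After input A: C = (150·0.117 + 0.78·1.5) / 150.8 = 0.1242 mg/L.
After input B: C = (150.8·0.1242 + 1.16·3.3) / 151.9 = 0.1484 mg/L.

0.148 mg/L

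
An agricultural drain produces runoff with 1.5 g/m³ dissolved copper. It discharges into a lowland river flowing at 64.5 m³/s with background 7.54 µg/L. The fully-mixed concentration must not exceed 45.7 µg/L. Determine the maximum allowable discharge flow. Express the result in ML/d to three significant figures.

7.54 µg/L = 0.00754 mg/L.
45.7 µg/L = 0.0457 mg/L.
Mass balance at complete mixing: C_std·(Q_w + Q_r) = Q_w·C_e + Q_r·C_b.
Rearranging, Q_w = Q_r·(C_std − C_b)/(C_e − C_std) = 64.5·(0.0457 − 0.00754) / (1.5 − 0.0457) = 1.692 m³/s.
= 146.2 ML/d.

146 ML/d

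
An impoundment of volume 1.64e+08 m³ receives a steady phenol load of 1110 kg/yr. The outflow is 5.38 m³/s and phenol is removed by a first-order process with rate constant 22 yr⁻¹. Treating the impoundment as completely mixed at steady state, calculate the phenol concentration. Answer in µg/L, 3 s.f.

0.294 µg/L

Outflow Q = 5.38 m³/s × 3.156e+07 s/yr = 1.698e+08 m³/yr.
Steady-state CSTR mass balance: W = Q·C + k·V·C, so C = W/(Q + kV).
Q + kV = 1.698e+08 + 22·1.64e+08 = 3.778e+09 m³/yr.
C = 1110/3.778e+09 = 2.938e-07 kg/m³ = 0.0002938 mg/L = 0.2938 µg/L.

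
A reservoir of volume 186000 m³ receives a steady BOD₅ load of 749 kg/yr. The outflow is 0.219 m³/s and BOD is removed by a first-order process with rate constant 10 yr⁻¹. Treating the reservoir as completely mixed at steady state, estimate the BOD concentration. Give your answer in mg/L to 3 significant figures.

0.0854 mg/L

Outflow Q = 0.219 m³/s × 3.156e+07 s/yr = 6.911e+06 m³/yr.
Steady-state CSTR mass balance: W = Q·C + k·V·C, so C = W/(Q + kV).
Q + kV = 6.911e+06 + 10·186000 = 8.771e+06 m³/yr.
C = 749/8.771e+06 = 8.539e-05 kg/m³ = 0.08539 mg/L.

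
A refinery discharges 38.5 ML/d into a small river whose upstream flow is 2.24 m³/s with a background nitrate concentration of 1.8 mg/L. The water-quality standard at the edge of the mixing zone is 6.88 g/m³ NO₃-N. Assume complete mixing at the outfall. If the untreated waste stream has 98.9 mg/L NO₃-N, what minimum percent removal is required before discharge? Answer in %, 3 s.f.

67.2 %

38.5 ML/d = 0.4456 m³/s.
Mass balance: 6.88·2.686 = 0.4456·Cₑ + 2.24·1.8.
Cₑ = (18.48 − 4.032) / 0.4456 = 32.42 mg/L.
Required removal = 1 − 32.42/98.9 = 67.22 %.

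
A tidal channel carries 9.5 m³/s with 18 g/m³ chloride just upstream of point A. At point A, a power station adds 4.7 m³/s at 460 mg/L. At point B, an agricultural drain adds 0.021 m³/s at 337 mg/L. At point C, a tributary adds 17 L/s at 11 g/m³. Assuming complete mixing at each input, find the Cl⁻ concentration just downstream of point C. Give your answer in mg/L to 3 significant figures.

164 mg/L

After input A: C = (9.5·18 + 4.7·460) / 14.2 = 164.3 mg/L.
After input B: C = (14.2·164.3 + 0.021·337) / 14.22 = 164.6 mg/L.
17 L/s = 0.017 m³/s.
After input C: C = (14.22·164.6 + 0.017·11) / 14.24 = 164.4 mg/L.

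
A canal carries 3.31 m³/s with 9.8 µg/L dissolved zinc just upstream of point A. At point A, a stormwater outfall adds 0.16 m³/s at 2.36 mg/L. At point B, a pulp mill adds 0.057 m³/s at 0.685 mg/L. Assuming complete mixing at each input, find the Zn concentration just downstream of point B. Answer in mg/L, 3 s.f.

0.127 mg/L

9.8 µg/L = 0.0098 mg/L.
After input A: C = (3.31·0.0098 + 0.16·2.36) / 3.47 = 0.1182 mg/L.
After input B: C = (3.47·0.1182 + 0.057·0.685) / 3.527 = 0.1273 mg/L.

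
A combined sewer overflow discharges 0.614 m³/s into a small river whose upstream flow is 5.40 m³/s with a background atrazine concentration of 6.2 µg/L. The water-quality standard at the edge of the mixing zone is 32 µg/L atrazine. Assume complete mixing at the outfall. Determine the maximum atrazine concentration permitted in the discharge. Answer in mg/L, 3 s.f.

6.2 µg/L = 0.0062 mg/L.
32 µg/L = 0.032 mg/L.
Mass balance: 0.032·6.014 = 0.614·Cₑ + 5.4·0.0062.
Cₑ = (0.1924 − 0.03348) / 0.614 = 0.2589 mg/L.

0.259 mg/L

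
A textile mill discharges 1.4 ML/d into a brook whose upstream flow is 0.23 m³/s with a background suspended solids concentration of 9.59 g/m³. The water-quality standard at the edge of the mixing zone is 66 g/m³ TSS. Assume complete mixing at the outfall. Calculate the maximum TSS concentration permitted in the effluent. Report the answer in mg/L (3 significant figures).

867 mg/L

1.4 ML/d = 0.0162 m³/s.
Mass balance: 66·0.2462 = 0.0162·Cₑ + 0.23·9.59.
Cₑ = (16.25 − 2.206) / 0.0162 = 866.7 mg/L.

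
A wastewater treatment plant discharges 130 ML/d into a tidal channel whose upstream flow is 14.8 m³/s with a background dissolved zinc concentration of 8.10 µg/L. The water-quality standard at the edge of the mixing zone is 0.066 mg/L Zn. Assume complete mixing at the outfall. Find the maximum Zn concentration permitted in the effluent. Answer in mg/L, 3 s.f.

0.636 mg/L

130 ML/d = 1.505 m³/s.
8.10 µg/L = 0.0081 mg/L.
Mass balance: 0.066·16.3 = 1.505·Cₑ + 14.8·0.0081.
Cₑ = (1.076 − 0.1199) / 1.505 = 0.6355 mg/L.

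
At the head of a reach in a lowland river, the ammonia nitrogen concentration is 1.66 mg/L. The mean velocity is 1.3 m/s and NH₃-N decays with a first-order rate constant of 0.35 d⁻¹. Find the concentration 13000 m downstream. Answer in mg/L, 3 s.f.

1.59 mg/L

Travel time t = 13000 m / 1.3 m/s = 1.3e+04/1.3 = 1e+04 s = 0.1157 d.
First-order decay: C = 1.66·exp(−0.35·0.1157) = 1.66·0.9603 = 1.594 mg/L.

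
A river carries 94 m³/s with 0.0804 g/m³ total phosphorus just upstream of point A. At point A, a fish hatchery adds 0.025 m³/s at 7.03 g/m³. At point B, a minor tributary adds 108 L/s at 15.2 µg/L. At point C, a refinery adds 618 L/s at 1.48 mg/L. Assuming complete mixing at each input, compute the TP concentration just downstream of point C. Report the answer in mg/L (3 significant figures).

After input A: C = (94·0.0804 + 0.025·7.03) / 94.03 = 0.08225 mg/L.
108 L/s = 0.108 m³/s.
15.2 µg/L = 0.0152 mg/L.
After input B: C = (94.03·0.08225 + 0.108·0.0152) / 94.13 = 0.08217 mg/L.
618 L/s = 0.618 m³/s.
After input C: C = (94.13·0.08217 + 0.618·1.48) / 94.75 = 0.09129 mg/L.

0.0913 mg/L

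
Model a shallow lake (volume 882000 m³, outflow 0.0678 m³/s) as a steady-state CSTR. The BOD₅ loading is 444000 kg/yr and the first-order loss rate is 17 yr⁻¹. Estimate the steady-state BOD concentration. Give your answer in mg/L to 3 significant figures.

25.9 mg/L

Outflow Q = 0.0678 m³/s × 3.156e+07 s/yr = 2.14e+06 m³/yr.
Steady-state CSTR mass balance: W = Q·C + k·V·C, so C = W/(Q + kV).
Q + kV = 2.14e+06 + 17·882000 = 1.713e+07 m³/yr.
C = 444000/1.713e+07 = 0.02591 kg/m³ = 25.91 mg/L.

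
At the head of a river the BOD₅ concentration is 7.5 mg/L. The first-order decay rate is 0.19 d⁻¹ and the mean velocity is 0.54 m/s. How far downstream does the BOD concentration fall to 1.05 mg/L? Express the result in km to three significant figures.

483 km

From C = C₀·e^(−kt), t = ln(C₀/C)/k = ln(7.5/1.05)/0.19 = 1.966/0.19 = 10.35 d.
Distance = v·t = 0.54 m/s × 8.941e+05 s = 4.828e+05 m = 482.8 km.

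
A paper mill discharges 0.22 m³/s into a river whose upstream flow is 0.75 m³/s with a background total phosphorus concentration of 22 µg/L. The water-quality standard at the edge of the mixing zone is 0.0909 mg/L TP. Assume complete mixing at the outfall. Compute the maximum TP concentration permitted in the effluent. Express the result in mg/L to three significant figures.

0.326 mg/L

22 µg/L = 0.022 mg/L.
Mass balance: 0.0909·0.97 = 0.22·Cₑ + 0.75·0.022.
Cₑ = (0.08817 − 0.0165) / 0.22 = 0.3258 mg/L.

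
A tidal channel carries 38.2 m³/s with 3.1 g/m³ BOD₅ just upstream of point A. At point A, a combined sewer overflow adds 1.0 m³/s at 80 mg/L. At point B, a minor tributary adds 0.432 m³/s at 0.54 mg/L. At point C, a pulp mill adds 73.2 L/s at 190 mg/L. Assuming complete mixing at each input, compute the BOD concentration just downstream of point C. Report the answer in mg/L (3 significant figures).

5.35 mg/L

After input A: C = (38.2·3.1 + 1·80) / 39.2 = 5.062 mg/L.
After input B: C = (39.2·5.062 + 0.432·0.54) / 39.63 = 5.012 mg/L.
73.2 L/s = 0.0732 m³/s.
After input C: C = (39.63·5.012 + 0.0732·190) / 39.71 = 5.353 mg/L.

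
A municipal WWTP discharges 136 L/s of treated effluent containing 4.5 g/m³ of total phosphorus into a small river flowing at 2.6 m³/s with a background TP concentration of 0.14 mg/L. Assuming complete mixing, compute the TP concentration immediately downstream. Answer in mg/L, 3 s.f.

0.357 mg/L

136 L/s = 0.136 m³/s.
Conservation of mass across the mixing zone: C = (0.136·4.5 + 2.6·0.14) / (0.136 + 2.6) = 0.976/2.736 = 0.3567 mg/L.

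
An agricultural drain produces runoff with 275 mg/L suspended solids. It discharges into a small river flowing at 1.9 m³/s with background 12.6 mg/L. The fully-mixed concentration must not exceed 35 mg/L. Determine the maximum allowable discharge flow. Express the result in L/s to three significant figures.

177 L/s

Mass balance at complete mixing: C_std·(Q_w + Q_r) = Q_w·C_e + Q_r·C_b.
Rearranging, Q_w = Q_r·(C_std − C_b)/(C_e − C_std) = 1.9·(35 − 12.6) / (275 − 35) = 0.1773 m³/s.
= 177.3 L/s.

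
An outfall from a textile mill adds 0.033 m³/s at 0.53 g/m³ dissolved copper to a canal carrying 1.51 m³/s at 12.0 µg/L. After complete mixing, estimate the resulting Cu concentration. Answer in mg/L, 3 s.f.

12.0 µg/L = 0.012 mg/L.
Flow-weighted mixing gives C = (0.033·0.53 + 1.51·0.012) / (0.033 + 1.51) = 0.03561/1.543 = 0.02308 mg/L.

0.0231 mg/L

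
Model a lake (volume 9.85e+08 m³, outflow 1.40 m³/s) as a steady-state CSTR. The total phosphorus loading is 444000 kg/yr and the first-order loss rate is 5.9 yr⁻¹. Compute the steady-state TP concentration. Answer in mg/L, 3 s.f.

0.0758 mg/L

Outflow Q = 1.40 m³/s × 3.156e+07 s/yr = 4.418e+07 m³/yr.
Steady-state CSTR mass balance: W = Q·C + k·V·C, so C = W/(Q + kV).
Q + kV = 4.418e+07 + 5.9·9.85e+08 = 5.856e+09 m³/yr.
C = 444000/5.856e+09 = 7.582e-05 kg/m³ = 0.07582 mg/L.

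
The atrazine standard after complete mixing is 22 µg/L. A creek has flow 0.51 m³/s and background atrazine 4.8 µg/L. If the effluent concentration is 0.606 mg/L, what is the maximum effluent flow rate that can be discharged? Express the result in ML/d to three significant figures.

4.8 µg/L = 0.0048 mg/L.
22 µg/L = 0.022 mg/L.
Mass balance at complete mixing: C_std·(Q_w + Q_r) = Q_w·C_e + Q_r·C_b.
Rearranging, Q_w = Q_r·(C_std − C_b)/(C_e − C_std) = 0.51·(0.022 − 0.0048) / (0.606 − 0.022) = 0.01502 m³/s.
= 1.298 ML/d.

1.30 ML/d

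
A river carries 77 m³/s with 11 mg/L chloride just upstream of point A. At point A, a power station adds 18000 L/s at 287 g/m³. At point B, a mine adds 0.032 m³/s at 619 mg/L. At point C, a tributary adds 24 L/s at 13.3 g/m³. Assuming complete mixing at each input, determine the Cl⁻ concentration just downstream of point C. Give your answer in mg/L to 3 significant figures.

18000 L/s = 18 m³/s.
After input A: C = (77·11 + 18·287) / 95 = 63.29 mg/L.
After input B: C = (95·63.29 + 0.032·619) / 95.03 = 63.48 mg/L.
24 L/s = 0.024 m³/s.
After input C: C = (95.03·63.48 + 0.024·13.3) / 95.06 = 63.47 mg/L.

63.5 mg/L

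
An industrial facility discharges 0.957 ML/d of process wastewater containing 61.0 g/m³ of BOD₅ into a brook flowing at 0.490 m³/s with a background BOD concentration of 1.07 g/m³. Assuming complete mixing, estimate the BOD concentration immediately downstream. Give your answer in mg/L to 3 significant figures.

0.957 ML/d = 0.01108 m³/s.
Flow-weighted mixing gives C = (0.01108·61 + 0.49·1.07) / (0.01108 + 0.49) = 1.2/0.5011 = 2.395 mg/L.

2.39 mg/L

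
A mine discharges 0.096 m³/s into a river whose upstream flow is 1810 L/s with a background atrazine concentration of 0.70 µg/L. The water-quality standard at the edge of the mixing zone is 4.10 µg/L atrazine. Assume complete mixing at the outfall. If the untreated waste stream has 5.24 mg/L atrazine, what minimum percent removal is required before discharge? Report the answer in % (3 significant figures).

1810 L/s = 1.81 m³/s.
0.70 µg/L = 0.0007 mg/L.
4.10 µg/L = 0.0041 mg/L.
Mass balance: 0.0041·1.906 = 0.096·Cₑ + 1.81·0.0007.
Cₑ = (0.007815 − 0.001267) / 0.096 = 0.0682 mg/L.
Required removal = 1 − 0.0682/5.24 = 98.7 %.

98.7 %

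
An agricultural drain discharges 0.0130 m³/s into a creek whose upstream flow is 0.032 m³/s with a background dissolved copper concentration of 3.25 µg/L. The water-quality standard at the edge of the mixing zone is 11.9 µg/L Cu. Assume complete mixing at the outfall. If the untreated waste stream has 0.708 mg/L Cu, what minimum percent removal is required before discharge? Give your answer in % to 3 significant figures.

95.3 %

3.25 µg/L = 0.00325 mg/L.
11.9 µg/L = 0.0119 mg/L.
Mass balance: 0.0119·0.045 = 0.013·Cₑ + 0.032·0.00325.
Cₑ = (0.0005355 − 0.000104) / 0.013 = 0.03319 mg/L.
Required removal = 1 − 0.03319/0.708 = 95.31 %.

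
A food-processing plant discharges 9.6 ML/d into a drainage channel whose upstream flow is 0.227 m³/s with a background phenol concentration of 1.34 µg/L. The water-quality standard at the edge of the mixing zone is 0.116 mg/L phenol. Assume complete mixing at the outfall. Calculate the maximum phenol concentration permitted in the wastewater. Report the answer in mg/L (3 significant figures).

9.6 ML/d = 0.1111 m³/s.
1.34 µg/L = 0.00134 mg/L.
Mass balance: 0.116·0.3381 = 0.1111·Cₑ + 0.227·0.00134.
Cₑ = (0.03922 − 0.0003042) / 0.1111 = 0.3503 mg/L.

0.350 mg/L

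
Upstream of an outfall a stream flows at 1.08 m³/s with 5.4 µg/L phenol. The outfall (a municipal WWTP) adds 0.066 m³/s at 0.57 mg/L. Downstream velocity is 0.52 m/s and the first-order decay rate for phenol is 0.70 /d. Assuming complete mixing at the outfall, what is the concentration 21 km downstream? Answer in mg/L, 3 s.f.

5.4 µg/L = 0.0054 mg/L.
After complete mixing, C₀ = (0.066·0.57 + 1.08·0.0054) / 1.146 = 0.03792 mg/L.
Travel time t = 2.1e+04 m / 0.52 m/s = 4.038e+04 s = 0.4674 d.
C = 0.03792·exp(−0.70·0.4674) = 0.03792·0.7209 = 0.02734 mg/L.

0.0273 mg/L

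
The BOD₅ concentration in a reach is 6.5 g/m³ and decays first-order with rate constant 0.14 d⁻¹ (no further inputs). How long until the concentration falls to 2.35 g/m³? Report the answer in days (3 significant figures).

7.27 d

t = ln(C₀/C)/k = ln(6.5/2.35)/0.14 = 1.017/0.14 = 7.267 d.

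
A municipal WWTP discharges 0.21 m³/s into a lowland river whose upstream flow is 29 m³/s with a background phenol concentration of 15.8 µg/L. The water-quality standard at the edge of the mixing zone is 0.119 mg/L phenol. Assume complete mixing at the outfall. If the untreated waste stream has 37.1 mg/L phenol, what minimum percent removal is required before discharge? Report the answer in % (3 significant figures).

61.3 %

15.8 µg/L = 0.0158 mg/L.
Mass balance: 0.119·29.21 = 0.21·Cₑ + 29·0.0158.
Cₑ = (3.476 − 0.4582) / 0.21 = 14.37 mg/L.
Required removal = 1 − 14.37/37.1 = 61.27 %.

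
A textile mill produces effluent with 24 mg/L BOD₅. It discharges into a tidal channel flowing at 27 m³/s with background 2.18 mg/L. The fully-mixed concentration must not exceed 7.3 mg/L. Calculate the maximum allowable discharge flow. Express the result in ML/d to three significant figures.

715 ML/d

Mass balance at complete mixing: C_std·(Q_w + Q_r) = Q_w·C_e + Q_r·C_b.
Rearranging, Q_w = Q_r·(C_std − C_b)/(C_e − C_std) = 27·(7.3 − 2.18) / (24 − 7.3) = 8.278 m³/s.
= 715.2 ML/d.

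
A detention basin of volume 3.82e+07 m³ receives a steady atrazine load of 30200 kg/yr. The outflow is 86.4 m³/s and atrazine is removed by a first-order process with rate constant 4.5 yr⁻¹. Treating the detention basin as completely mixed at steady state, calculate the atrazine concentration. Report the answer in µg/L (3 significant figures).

10.4 µg/L

Outflow Q = 86.4 m³/s × 3.156e+07 s/yr = 2.727e+09 m³/yr.
Steady-state CSTR mass balance: W = Q·C + k·V·C, so C = W/(Q + kV).
Q + kV = 2.727e+09 + 4.5·3.82e+07 = 2.898e+09 m³/yr.
C = 30200/2.898e+09 = 1.042e-05 kg/m³ = 0.01042 mg/L = 10.42 µg/L.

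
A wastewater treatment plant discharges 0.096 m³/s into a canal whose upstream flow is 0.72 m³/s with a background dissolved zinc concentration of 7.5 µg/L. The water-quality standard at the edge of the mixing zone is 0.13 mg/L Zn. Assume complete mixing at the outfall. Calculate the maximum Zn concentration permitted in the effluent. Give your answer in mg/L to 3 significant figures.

7.5 µg/L = 0.0075 mg/L.
Mass balance: 0.13·0.816 = 0.096·Cₑ + 0.72·0.0075.
Cₑ = (0.1061 − 0.0054) / 0.096 = 1.049 mg/L.

1.05 mg/L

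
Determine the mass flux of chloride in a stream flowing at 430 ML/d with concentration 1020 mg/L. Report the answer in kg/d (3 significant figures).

439000 kg/d

430 ML/d = 4.977 m³/s.
Mass flux = Q·C = 4.977 m³/s × 1020 g/m³ = 5076 g/s.
= 5076 g/s × 86.4 = 4.386e+05 kg/d.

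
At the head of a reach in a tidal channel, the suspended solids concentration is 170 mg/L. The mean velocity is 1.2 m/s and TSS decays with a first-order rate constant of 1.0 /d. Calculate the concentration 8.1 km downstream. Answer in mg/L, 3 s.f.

157 mg/L

Travel time t = 8.1 km / 1.2 m/s = 8100/1.2 = 6750 s = 0.07812 d.
First-order decay: C = 170·exp(−1.0·0.07812) = 170·0.9248 = 157.2 mg/L.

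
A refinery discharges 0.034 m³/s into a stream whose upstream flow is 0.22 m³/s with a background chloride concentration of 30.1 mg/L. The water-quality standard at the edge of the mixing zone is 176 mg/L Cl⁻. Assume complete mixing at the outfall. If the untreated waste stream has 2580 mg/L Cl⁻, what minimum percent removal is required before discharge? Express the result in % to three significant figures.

56.6 %

Mass balance: 176·0.254 = 0.034·Cₑ + 0.22·30.1.
Cₑ = (44.7 − 6.622) / 0.034 = 1120 mg/L.
Required removal = 1 − 1120/2580 = 56.59 %.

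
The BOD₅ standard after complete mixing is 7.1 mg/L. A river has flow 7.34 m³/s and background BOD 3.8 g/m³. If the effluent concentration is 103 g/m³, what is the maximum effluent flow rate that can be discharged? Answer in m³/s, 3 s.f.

0.253 m³/s

Mass balance at complete mixing: C_std·(Q_w + Q_r) = Q_w·C_e + Q_r·C_b.
Rearranging, Q_w = Q_r·(C_std − C_b)/(C_e − C_std) = 7.34·(7.1 − 3.8) / (103 − 7.1) = 0.2526 m³/s.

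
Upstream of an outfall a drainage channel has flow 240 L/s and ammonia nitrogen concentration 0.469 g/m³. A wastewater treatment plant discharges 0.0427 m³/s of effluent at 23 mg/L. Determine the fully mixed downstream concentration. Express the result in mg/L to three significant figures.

3.87 mg/L

240 L/s = 0.24 m³/s.
Flow-weighted mixing gives C = (0.0427·23 + 0.24·0.469) / (0.0427 + 0.24) = 1.095/0.2827 = 3.872 mg/L.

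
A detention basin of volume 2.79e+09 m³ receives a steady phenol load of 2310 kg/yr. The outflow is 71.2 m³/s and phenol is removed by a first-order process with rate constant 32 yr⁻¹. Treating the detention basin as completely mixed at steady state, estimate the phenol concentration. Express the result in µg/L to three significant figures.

0.0252 µg/L

Outflow Q = 71.2 m³/s × 3.156e+07 s/yr = 2.247e+09 m³/yr.
Steady-state CSTR mass balance: W = Q·C + k·V·C, so C = W/(Q + kV).
Q + kV = 2.247e+09 + 32·2.79e+09 = 9.153e+10 m³/yr.
C = 2310/9.153e+10 = 2.524e-08 kg/m³ = 2.524e-05 mg/L = 0.02524 µg/L.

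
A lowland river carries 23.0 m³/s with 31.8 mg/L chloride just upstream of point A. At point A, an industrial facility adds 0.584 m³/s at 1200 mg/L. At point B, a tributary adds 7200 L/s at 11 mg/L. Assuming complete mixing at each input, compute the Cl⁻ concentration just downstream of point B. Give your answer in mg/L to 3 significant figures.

After input A: C = (23·31.8 + 0.584·1200) / 23.58 = 60.73 mg/L.
7200 L/s = 7.2 m³/s.
After input B: C = (23.58·60.73 + 7.2·11) / 30.78 = 49.1 mg/L.

49.1 mg/L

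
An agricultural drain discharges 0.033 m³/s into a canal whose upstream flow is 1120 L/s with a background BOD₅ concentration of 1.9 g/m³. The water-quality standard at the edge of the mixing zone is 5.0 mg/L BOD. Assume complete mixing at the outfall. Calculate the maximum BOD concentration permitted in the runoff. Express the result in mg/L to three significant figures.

110 mg/L

1120 L/s = 1.12 m³/s.
Mass balance: 5·1.153 = 0.033·Cₑ + 1.12·1.9.
Cₑ = (5.765 − 2.128) / 0.033 = 110.2 mg/L.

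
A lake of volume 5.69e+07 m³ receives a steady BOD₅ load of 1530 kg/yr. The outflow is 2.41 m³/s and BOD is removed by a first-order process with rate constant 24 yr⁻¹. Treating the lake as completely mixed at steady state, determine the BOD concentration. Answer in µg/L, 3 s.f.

Outflow Q = 2.41 m³/s × 3.156e+07 s/yr = 7.605e+07 m³/yr.
Steady-state CSTR mass balance: W = Q·C + k·V·C, so C = W/(Q + kV).
Q + kV = 7.605e+07 + 24·5.69e+07 = 1.442e+09 m³/yr.
C = 1530/1.442e+09 = 1.061e-06 kg/m³ = 0.001061 mg/L = 1.061 µg/L.

1.06 µg/L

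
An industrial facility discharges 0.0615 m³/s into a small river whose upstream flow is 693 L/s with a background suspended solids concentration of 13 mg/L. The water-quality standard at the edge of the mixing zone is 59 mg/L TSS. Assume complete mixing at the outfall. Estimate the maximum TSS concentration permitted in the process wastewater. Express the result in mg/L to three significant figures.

693 L/s = 0.693 m³/s.
Mass balance: 59·0.7545 = 0.0615·Cₑ + 0.693·13.
Cₑ = (44.52 − 9.009) / 0.0615 = 577.3 mg/L.

577 mg/L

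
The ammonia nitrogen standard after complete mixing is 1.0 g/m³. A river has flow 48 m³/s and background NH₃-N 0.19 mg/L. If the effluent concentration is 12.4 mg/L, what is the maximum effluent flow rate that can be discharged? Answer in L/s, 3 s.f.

3410 L/s

Mass balance at complete mixing: C_std·(Q_w + Q_r) = Q_w·C_e + Q_r·C_b.
Rearranging, Q_w = Q_r·(C_std − C_b)/(C_e − C_std) = 48·(1 − 0.19) / (12.4 − 1) = 3.411 m³/s.
= 3411 L/s.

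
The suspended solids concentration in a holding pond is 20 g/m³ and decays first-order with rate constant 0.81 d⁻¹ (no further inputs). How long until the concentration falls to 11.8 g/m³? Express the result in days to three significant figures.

0.651 d

t = ln(C₀/C)/k = ln(20/11.8)/0.81 = 0.5276/0.81 = 0.6514 d.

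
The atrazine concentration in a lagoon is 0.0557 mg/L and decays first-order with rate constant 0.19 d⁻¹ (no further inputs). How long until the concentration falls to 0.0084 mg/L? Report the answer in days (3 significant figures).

9.96 d

t = ln(C₀/C)/k = ln(0.0557/0.0084)/0.19 = 1.892/0.19 = 9.957 d.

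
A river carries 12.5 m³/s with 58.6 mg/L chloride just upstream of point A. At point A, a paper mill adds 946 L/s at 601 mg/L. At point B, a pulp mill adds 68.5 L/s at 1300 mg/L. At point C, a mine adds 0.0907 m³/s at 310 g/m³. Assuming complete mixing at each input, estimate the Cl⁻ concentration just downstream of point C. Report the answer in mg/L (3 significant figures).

946 L/s = 0.946 m³/s.
After input A: C = (12.5·58.6 + 0.946·601) / 13.45 = 96.76 mg/L.
68.5 L/s = 0.0685 m³/s.
After input B: C = (13.45·96.76 + 0.0685·1300) / 13.51 = 102.9 mg/L.
After input C: C = (13.51·102.9 + 0.0907·310) / 13.61 = 104.2 mg/L.

104 mg/L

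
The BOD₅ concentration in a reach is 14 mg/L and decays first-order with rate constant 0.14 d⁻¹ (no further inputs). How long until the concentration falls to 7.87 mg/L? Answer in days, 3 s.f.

4.11 d

t = ln(C₀/C)/k = ln(14/7.87)/0.14 = 0.576/0.14 = 4.114 d.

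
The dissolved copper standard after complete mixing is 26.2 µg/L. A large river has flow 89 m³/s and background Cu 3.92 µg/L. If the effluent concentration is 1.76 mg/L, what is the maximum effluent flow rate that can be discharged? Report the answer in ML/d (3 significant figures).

98.8 ML/d

3.92 µg/L = 0.00392 mg/L.
26.2 µg/L = 0.0262 mg/L.
Mass balance at complete mixing: C_std·(Q_w + Q_r) = Q_w·C_e + Q_r·C_b.
Rearranging, Q_w = Q_r·(C_std − C_b)/(C_e − C_std) = 89·(0.0262 − 0.00392) / (1.76 − 0.0262) = 1.144 m³/s.
= 98.81 ML/d.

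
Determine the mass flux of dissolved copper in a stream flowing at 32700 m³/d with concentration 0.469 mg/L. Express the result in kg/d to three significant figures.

15.3 kg/d

32700 m³/d = 0.3785 m³/s.
Mass flux = Q·C = 0.3785 m³/s × 0.469 g/m³ = 0.1775 g/s.
= 0.1775 g/s × 86.4 = 15.34 kg/d.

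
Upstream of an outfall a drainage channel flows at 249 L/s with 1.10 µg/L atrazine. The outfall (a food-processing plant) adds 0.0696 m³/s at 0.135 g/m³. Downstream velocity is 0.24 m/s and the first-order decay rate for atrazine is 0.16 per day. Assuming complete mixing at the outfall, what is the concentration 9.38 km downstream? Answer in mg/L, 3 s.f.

0.0282 mg/L

249 L/s = 0.249 m³/s.
1.10 µg/L = 0.0011 mg/L.
After complete mixing, C₀ = (0.0696·0.135 + 0.249·0.0011) / 0.3186 = 0.03035 mg/L.
Travel time t = 9380 m / 0.24 m/s = 3.908e+04 s = 0.4524 d.
C = 0.03035·exp(−0.16·0.4524) = 0.03035·0.9302 = 0.02823 mg/L.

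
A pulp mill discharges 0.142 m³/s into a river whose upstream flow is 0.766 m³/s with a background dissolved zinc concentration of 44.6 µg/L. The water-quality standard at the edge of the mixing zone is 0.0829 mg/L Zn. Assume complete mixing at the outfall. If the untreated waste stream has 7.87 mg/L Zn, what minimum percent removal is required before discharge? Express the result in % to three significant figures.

96.3 %

44.6 µg/L = 0.0446 mg/L.
Mass balance: 0.0829·0.908 = 0.142·Cₑ + 0.766·0.0446.
Cₑ = (0.07527 − 0.03416) / 0.142 = 0.2895 mg/L.
Required removal = 1 − 0.2895/7.87 = 96.32 %.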